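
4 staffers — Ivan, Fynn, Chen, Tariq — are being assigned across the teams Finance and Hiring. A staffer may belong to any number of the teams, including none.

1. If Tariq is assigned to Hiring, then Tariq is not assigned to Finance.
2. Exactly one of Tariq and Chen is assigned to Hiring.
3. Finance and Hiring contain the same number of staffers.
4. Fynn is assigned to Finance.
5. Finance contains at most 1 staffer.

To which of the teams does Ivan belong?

Ivan: none

From (4): Fynn ∈ Finance.
(5): Finance already has 1, so the rest are out.
Suppose Ivan ∈ Hiring: no assignment then satisfies all the clues, so Ivan ∉ Hiring.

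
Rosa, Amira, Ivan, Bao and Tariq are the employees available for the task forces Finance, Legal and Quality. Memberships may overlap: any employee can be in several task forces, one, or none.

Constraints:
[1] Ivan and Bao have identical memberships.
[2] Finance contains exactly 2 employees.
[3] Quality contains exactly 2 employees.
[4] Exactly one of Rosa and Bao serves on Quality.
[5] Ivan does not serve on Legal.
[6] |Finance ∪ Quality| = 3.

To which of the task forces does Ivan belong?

Ivan: none

From (5): Ivan ∉ Legal.
(1): Bao matches Ivan: Bao ∉ Legal.
Suppose Ivan ∈ Finance: no assignment then satisfies all the clues, so Ivan ∉ Finance.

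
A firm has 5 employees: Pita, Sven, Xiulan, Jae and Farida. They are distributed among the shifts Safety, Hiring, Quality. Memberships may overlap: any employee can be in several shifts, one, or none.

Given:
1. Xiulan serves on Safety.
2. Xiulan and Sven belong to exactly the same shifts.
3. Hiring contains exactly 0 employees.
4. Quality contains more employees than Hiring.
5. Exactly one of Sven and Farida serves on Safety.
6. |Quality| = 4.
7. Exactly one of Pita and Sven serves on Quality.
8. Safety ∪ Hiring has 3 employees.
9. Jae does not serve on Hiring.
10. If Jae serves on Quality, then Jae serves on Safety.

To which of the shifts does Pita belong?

Pita: none

From (1): Xiulan ∈ Safety.
From (9): Jae ∉ Hiring.
(2): Sven matches Xiulan: Sven ∈ Safety.
(3): Hiring already has 0, so the rest are out.
(5) (exactly one): Farida ∉ Safety.
Suppose Pita ∈ Safety: no assignment then satisfies all the clues, so Pita ∉ Safety.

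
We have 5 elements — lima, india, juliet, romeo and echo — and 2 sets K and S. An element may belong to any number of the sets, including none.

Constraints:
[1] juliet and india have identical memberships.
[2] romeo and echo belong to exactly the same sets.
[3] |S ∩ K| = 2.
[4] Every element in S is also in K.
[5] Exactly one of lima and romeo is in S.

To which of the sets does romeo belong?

romeo: K, S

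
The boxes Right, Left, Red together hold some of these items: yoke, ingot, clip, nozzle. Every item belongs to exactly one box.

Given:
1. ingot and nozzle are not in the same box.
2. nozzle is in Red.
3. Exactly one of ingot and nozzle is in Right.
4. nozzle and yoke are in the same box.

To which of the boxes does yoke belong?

yoke: Red

From (2): nozzle ∈ Red.
(1): ingot ∉ Red.
(3) (exactly one): ingot ∈ Right.
(4): yoke matches nozzle: yoke ∉ Right.
(4): yoke matches nozzle: yoke ∉ Left.
(4): yoke matches nozzle: yoke ∈ Red.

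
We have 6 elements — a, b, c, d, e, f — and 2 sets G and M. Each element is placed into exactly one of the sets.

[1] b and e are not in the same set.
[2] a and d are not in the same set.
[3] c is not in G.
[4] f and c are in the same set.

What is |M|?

4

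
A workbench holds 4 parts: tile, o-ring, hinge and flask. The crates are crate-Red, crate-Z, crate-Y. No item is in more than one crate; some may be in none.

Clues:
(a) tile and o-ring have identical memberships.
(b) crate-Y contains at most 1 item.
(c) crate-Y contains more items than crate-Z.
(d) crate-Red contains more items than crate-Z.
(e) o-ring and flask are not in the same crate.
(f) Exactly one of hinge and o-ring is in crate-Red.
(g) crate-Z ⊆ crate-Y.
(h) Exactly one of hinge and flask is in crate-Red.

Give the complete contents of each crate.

crate-Red = {hinge}; crate-Z = {}; crate-Y = {flask}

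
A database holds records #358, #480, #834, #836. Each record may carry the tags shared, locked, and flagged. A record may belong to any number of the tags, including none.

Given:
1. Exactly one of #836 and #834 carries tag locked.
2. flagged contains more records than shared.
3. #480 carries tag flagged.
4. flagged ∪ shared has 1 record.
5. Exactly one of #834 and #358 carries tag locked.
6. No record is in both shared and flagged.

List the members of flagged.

flagged = {#480}

From (3): #480 ∈ flagged.
(6) (disjoint): #480 ∉ shared.
Suppose #358 ∈ flagged: no assignment then satisfies all the clues, so #358 ∉ flagged.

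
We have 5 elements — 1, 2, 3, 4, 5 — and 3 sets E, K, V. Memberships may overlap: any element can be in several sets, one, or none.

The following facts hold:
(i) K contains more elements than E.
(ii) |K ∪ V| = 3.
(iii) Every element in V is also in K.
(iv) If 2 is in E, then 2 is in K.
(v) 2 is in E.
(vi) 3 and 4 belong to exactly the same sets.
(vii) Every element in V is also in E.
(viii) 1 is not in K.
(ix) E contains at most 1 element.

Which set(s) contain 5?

From (v): 2 ∈ E.
From (viii): 1 ∉ K.
(iii) contrapositive: 1 ∉ V.
(iv): 2 ∈ K.
(ix): E already has 1, so the rest are out.
(vii) contrapositive: 3 ∉ V.
(vii) contrapositive: 4 ∉ V.
(vii) contrapositive: 5 ∉ V.
Suppose 5 ∈ K: no assignment then satisfies all the clues, so 5 ∉ K.

5: none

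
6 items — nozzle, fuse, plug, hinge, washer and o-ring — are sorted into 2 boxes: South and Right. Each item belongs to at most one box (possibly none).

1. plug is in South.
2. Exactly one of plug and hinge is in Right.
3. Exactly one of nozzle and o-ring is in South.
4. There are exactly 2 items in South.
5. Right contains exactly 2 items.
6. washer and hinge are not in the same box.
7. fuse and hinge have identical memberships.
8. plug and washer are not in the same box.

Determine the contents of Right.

Right = {fuse, hinge}

From (1): plug ∈ South.
(2) (exactly one): hinge ∈ Right.
(6): washer ∉ Right.
(7): fuse matches hinge: fuse ∉ South.
(7): fuse matches hinge: fuse ∈ Right.
(8): washer ∉ South.
(5): Right already has 2, so the rest are out.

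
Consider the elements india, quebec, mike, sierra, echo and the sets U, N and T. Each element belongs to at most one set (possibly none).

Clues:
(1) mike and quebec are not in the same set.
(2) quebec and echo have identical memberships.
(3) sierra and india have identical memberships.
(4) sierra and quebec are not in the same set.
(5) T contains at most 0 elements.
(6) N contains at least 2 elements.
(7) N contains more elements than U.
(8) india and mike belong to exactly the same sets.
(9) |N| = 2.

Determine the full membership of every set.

U = {}; N = {echo, quebec}; T = {}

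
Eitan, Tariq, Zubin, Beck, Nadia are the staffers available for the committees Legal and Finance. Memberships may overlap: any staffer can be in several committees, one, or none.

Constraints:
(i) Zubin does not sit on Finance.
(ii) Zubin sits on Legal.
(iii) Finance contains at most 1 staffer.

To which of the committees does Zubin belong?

From (i): Zubin ∉ Finance.
From (ii): Zubin ∈ Legal.

Zubin: Legal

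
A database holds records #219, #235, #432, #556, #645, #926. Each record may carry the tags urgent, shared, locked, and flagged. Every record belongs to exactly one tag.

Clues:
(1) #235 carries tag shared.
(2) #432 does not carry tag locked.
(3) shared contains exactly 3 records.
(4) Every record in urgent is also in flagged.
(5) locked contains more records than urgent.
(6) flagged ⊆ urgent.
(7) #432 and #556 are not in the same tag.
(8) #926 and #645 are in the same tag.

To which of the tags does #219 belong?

#219: shared

From (1): #235 ∈ shared.
From (2): #432 ∉ locked.
Suppose #219 ∈ urgent: no assignment then satisfies all the clues, so #219 ∉ urgent.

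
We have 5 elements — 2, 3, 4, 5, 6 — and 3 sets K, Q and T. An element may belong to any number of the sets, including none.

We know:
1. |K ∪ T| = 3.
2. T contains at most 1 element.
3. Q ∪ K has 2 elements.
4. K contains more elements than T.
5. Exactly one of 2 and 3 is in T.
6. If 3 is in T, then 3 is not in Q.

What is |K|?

2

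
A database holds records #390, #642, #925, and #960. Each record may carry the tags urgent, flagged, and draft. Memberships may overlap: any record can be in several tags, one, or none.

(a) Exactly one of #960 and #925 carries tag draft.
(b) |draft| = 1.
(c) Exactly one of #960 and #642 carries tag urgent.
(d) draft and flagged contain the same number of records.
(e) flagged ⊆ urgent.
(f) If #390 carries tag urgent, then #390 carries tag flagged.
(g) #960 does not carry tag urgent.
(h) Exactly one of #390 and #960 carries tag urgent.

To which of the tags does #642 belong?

#642: urgent

From (g): #960 ∉ urgent.
(c) (exactly one): #642 ∈ urgent.
(e) contrapositive: #960 ∉ flagged.
(h) (exactly one): #390 ∈ urgent.
(f): #390 ∈ flagged.
Suppose #642 ∈ flagged: no assignment then satisfies all the clues, so #642 ∉ flagged.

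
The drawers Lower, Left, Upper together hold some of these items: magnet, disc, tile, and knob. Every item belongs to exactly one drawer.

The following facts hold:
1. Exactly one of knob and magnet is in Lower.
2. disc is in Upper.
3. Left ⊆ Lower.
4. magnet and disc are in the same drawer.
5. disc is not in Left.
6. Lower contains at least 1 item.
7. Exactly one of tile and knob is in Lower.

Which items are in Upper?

From (2): disc ∈ Upper.
(4): magnet matches disc: magnet ∉ Lower.
(4): magnet matches disc: magnet ∉ Left.
(4): magnet matches disc: magnet ∈ Upper.
(1) (exactly one): knob ∈ Lower.
(7) (exactly one): tile ∉ Lower.
(3) contrapositive: tile ∉ Left.
Only one drawer left: tile ∈ Upper.

Upper = {disc, magnet, tile}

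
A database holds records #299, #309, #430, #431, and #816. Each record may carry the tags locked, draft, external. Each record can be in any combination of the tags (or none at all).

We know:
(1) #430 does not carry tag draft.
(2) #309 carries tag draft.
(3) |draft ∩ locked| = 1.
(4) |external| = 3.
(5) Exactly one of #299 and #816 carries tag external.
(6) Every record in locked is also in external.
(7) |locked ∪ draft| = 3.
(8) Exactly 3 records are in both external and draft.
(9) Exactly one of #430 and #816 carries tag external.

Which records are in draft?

draft = {#309, #431, #816}

From (1): #430 ∉ draft.
From (2): #309 ∈ draft.
Suppose #299 ∈ draft: no assignment then satisfies all the clues, so #299 ∉ draft.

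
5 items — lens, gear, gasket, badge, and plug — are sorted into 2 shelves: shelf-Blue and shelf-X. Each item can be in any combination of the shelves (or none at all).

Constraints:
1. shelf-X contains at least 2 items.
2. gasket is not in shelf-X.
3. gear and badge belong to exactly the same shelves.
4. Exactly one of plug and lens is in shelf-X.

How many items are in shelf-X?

3

From (2): gasket ∉ shelf-X.
Suppose gear ∉ shelf-X: no assignment then satisfies all the clues, so gear ∈ shelf-X.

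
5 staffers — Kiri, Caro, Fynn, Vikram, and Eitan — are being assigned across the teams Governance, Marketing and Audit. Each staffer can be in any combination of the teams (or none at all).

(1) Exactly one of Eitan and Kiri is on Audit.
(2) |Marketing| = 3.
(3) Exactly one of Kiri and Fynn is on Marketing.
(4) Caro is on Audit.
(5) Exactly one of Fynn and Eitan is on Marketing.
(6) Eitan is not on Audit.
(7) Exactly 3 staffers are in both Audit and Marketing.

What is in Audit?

Audit = {Caro, Fynn, Kiri, Vikram}

From (4): Caro ∈ Audit.
From (6): Eitan ∉ Audit.
(1) (exactly one): Kiri ∈ Audit.
Suppose Fynn ∉ Audit: no assignment then satisfies all the clues, so Fynn ∈ Audit.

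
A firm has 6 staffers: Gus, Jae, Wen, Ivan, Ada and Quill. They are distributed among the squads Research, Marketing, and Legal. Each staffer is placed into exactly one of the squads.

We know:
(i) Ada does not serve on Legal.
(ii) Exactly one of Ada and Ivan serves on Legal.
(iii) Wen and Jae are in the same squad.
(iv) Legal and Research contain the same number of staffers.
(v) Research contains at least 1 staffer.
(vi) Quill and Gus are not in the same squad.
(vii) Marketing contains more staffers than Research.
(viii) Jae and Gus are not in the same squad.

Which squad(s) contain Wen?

From (i): Ada ∉ Legal.
(ii) (exactly one): Ivan ∈ Legal.
Suppose Wen ∈ Research: no assignment then satisfies all the clues, so Wen ∉ Research.

Wen: Marketing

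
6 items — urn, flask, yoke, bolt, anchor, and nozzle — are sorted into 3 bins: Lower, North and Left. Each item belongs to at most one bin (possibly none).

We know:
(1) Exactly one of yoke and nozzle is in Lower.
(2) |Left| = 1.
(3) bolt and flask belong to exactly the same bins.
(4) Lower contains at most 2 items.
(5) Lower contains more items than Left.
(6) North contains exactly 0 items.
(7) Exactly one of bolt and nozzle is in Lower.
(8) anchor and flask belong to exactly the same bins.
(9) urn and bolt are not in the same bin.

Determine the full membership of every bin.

Lower = {nozzle, urn}; North = {}; Left = {yoke}

(6): North already has 0, so the rest are out.
Suppose urn ∉ Lower: no assignment then satisfies all the clues, so urn ∈ Lower.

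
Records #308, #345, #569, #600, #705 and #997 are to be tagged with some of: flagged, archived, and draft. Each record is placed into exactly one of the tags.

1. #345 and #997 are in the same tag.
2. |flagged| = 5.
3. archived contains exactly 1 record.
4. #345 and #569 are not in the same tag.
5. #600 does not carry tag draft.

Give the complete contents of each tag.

flagged = {#308, #345, #600, #705, #997}; archived = {#569}; draft = {}

From (5): #600 ∉ draft.
Suppose #308 ∉ flagged: no assignment then satisfies all the clues, so #308 ∈ flagged.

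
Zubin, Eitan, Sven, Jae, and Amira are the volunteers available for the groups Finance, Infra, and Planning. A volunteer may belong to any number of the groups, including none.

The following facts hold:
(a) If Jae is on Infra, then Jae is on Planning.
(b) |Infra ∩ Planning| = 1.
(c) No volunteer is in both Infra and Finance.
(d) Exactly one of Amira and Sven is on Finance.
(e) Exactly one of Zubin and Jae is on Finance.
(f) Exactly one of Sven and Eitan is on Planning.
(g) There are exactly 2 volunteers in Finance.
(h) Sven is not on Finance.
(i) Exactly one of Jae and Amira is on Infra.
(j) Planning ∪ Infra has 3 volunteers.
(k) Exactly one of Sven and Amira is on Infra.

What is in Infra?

Infra = {Jae, Sven}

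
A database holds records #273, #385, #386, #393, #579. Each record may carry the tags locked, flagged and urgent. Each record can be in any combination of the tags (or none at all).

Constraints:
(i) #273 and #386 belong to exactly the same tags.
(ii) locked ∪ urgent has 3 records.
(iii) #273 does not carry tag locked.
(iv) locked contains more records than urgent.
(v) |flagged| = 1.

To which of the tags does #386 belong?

#386: none

From (iii): #273 ∉ locked.
(i): #386 matches #273: #386 ∉ locked.
Suppose #386 ∈ flagged: no assignment then satisfies all the clues, so #386 ∉ flagged.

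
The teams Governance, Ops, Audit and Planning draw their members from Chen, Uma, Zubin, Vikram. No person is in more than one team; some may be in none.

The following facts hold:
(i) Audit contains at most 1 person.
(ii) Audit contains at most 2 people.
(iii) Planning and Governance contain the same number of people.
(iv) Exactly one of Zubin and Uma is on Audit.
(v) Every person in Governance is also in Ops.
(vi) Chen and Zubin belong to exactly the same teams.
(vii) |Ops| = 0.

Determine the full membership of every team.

Governance = {}; Ops = {}; Audit = {Uma}; Planning = {}

(vii): Ops already has 0, so the rest are out.
(v) contrapositive: Chen ∉ Governance.
(v) contrapositive: Uma ∉ Governance.
(v) contrapositive: Zubin ∉ Governance.
(v) contrapositive: Vikram ∉ Governance.
Suppose Chen ∈ Audit: no assignment then satisfies all the clues, so Chen ∉ Audit.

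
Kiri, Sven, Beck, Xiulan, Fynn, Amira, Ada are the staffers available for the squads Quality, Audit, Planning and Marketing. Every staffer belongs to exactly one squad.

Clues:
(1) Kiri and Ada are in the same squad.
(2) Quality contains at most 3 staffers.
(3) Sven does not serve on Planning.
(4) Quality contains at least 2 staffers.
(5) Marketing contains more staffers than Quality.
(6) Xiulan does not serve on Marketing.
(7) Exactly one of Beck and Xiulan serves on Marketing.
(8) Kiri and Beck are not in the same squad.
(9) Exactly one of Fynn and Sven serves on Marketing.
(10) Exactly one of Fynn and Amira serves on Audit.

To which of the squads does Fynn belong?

Fynn: Audit

From (3): Sven ∉ Planning.
From (6): Xiulan ∉ Marketing.
(7) (exactly one): Beck ∈ Marketing.
(8): Kiri ∉ Marketing.
(1): Ada matches Kiri: Ada ∉ Marketing.
Suppose Fynn ∈ Quality: no assignment then satisfies all the clues, so Fynn ∉ Quality.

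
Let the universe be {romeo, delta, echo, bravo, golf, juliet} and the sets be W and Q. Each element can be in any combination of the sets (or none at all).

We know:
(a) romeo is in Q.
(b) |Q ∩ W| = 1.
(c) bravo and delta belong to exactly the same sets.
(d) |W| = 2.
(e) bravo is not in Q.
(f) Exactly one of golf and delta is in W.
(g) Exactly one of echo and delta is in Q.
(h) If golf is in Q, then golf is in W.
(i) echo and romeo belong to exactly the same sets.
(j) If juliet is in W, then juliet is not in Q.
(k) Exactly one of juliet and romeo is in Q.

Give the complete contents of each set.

W = {golf, juliet}; Q = {echo, golf, romeo}

From (a): romeo ∈ Q.
From (e): bravo ∉ Q.
(c): delta matches bravo: delta ∉ Q.
(g) (exactly one): echo ∈ Q.
(k) (exactly one): juliet ∉ Q.
Suppose romeo ∈ W: no assignment then satisfies all the clues, so romeo ∉ W.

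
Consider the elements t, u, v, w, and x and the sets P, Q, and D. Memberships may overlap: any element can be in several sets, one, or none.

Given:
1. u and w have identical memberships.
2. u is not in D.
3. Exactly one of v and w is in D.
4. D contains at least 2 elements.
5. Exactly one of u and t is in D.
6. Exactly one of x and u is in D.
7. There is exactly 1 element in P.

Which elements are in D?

D = {t, v, x}

From (2): u ∉ D.
(1): w matches u: w ∉ D.
(3) (exactly one): v ∈ D.
(5) (exactly one): t ∈ D.
(6) (exactly one): x ∈ D.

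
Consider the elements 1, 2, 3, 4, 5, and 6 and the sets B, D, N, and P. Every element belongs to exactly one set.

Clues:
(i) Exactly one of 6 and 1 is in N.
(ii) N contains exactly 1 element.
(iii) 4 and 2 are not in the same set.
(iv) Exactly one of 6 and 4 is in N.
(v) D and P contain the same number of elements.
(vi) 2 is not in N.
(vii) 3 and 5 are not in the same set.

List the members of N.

N = {6}

From (vi): 2 ∉ N.
Suppose 1 ∈ N: no assignment then satisfies all the clues, so 1 ∉ N.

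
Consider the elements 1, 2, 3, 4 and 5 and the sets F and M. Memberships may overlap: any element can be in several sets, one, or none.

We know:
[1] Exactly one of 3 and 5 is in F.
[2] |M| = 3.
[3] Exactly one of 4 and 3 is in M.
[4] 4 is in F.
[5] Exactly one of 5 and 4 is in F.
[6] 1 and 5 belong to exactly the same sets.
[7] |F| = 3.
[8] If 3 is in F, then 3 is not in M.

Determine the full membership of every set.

F = {2, 3, 4}; M = {1, 4, 5}

From (4): 4 ∈ F.
(5) (exactly one): 5 ∉ F.
(6): 1 matches 5: 1 ∉ F.
(7): only 3 candidates remain for F, so all are in.
(8): 3 ∉ M.
(3) (exactly one): 4 ∈ M.
Suppose 1 ∉ M: no assignment then satisfies all the clues, so 1 ∈ M.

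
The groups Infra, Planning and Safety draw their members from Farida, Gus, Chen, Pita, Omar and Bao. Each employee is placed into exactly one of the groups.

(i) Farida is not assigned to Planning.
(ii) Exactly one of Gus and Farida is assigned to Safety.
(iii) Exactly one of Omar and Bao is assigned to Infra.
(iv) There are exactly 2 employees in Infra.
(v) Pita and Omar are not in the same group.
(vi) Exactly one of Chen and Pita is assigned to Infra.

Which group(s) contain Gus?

Gus: Planning

From (i): Farida ∉ Planning.
Suppose Gus ∈ Infra: no assignment then satisfies all the clues, so Gus ∉ Infra.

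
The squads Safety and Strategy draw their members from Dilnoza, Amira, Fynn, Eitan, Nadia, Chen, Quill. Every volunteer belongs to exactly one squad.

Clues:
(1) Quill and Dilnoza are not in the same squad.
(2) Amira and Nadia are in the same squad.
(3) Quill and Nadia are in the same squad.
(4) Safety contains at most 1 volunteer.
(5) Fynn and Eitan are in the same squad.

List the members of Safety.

Safety = {Dilnoza}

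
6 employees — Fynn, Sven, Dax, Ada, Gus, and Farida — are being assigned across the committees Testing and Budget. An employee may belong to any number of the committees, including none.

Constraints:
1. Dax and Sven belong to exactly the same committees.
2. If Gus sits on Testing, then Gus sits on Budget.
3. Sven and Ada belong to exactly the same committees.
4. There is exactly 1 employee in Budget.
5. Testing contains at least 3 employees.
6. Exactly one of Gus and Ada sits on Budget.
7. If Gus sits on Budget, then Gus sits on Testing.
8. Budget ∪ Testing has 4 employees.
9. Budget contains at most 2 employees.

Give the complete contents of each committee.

Testing = {Ada, Dax, Gus, Sven}; Budget = {Gus}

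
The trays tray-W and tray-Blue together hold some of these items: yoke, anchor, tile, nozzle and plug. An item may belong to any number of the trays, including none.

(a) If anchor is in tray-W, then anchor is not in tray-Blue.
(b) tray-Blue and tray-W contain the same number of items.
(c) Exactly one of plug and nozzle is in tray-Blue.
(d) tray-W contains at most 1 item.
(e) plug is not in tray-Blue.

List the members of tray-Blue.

tray-Blue = {nozzle}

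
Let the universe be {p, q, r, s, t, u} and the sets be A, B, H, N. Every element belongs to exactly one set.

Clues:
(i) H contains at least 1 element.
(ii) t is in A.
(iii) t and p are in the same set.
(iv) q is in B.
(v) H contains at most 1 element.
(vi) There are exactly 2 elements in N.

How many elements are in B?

1

From (ii): t ∈ A.
From (iv): q ∈ B.
(iii): p matches t: p ∈ A.
Suppose r ∈ A: no assignment then satisfies all the clues, so r ∉ A.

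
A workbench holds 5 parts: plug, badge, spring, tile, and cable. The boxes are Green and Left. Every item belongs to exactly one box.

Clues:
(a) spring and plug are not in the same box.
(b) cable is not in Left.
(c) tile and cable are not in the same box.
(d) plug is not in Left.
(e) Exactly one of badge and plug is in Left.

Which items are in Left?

Left = {badge, spring, tile}

From (b): cable ∉ Left.
From (d): plug ∉ Left.
(e) (exactly one): badge ∈ Left.
Only one box left: plug ∈ Green.
Only one box left: cable ∈ Green.
(a): spring ∉ Green.
(c): tile ∉ Green.
Only one box left: spring ∈ Left.
Only one box left: tile ∈ Left.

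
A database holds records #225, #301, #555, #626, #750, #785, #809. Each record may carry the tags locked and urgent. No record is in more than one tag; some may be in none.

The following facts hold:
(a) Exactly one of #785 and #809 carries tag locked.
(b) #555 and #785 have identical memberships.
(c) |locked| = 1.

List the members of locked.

locked = {#809}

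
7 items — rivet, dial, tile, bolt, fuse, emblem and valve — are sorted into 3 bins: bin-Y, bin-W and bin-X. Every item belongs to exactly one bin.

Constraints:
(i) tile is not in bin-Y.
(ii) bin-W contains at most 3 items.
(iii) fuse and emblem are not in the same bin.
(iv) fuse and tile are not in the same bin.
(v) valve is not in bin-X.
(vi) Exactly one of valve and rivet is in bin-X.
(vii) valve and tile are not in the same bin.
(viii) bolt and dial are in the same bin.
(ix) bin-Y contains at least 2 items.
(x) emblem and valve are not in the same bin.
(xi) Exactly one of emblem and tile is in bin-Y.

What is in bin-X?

bin-X = {rivet, tile}

From (i): tile ∉ bin-Y.
From (v): valve ∉ bin-X.
(vi) (exactly one): rivet ∈ bin-X.
(xi) (exactly one): emblem ∈ bin-Y.
(iii): fuse ∉ bin-Y.
(x): valve ∉ bin-Y.
Only one bin left: valve ∈ bin-W.
(vii): tile ∉ bin-W.
Only one bin left: tile ∈ bin-X.
(iv): fuse ∉ bin-X.
Only one bin left: fuse ∈ bin-W.
Suppose dial ∈ bin-X: no assignment then satisfies all the clues, so dial ∉ bin-X.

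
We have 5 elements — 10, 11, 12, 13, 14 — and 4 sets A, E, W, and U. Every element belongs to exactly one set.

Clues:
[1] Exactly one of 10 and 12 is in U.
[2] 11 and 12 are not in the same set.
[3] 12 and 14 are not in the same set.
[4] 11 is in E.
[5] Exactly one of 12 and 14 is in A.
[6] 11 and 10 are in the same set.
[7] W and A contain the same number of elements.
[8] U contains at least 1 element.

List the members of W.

W = {13}

From (4): 11 ∈ E.
(2): 12 ∉ E.
(6): 10 matches 11: 10 ∉ A.
(6): 10 matches 11: 10 ∈ E.
(1) (exactly one): 12 ∈ U.
(3): 14 ∉ U.
(5) (exactly one): 14 ∈ A.
Suppose 13 ∉ W: no assignment then satisfies all the clues, so 13 ∈ W.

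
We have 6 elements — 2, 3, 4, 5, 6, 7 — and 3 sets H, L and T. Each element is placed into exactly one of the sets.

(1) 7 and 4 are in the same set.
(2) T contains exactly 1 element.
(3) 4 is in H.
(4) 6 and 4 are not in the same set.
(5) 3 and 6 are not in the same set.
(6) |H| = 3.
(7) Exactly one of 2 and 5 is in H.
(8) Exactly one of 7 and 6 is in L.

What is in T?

T = {3}

From (3): 4 ∈ H.
(1): 7 matches 4: 7 ∈ H.
(4): 6 ∉ H.
(8) (exactly one): 6 ∈ L.
(5): 3 ∉ L.
Suppose 2 ∈ T: no assignment then satisfies all the clues, so 2 ∉ T.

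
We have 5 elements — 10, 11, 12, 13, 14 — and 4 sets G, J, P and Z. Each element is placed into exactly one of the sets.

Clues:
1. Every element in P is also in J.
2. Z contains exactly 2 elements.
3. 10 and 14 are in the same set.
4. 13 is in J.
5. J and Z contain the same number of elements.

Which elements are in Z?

Z = {10, 14}

From (4): 13 ∈ J.
Suppose 10 ∉ Z: no assignment then satisfies all the clues, so 10 ∈ Z.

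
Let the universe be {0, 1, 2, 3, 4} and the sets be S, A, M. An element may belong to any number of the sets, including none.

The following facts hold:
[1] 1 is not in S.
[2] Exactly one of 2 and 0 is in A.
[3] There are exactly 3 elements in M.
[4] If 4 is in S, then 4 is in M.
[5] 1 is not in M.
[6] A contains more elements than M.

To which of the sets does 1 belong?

1: A

From (1): 1 ∉ S.
From (5): 1 ∉ M.
Suppose 1 ∉ A: no assignment then satisfies all the clues, so 1 ∈ A.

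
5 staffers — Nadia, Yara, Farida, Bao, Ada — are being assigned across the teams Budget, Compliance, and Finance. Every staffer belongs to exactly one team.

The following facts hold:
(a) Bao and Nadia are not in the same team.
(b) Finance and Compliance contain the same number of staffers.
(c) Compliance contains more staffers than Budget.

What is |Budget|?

1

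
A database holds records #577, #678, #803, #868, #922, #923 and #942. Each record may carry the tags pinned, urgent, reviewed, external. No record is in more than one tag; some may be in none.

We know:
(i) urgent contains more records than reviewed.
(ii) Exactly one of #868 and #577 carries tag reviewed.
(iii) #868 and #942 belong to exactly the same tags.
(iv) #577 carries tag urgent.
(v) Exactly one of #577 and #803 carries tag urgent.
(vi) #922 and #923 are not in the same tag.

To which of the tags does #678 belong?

#678: urgent

From (iv): #577 ∈ urgent.
(ii) (exactly one): #868 ∈ reviewed.
(iii): #942 matches #868: #942 ∉ pinned.
(iii): #942 matches #868: #942 ∉ urgent.
(iii): #942 matches #868: #942 ∈ reviewed.
(v) (exactly one): #803 ∉ urgent.
Suppose #678 ∈ pinned: no assignment then satisfies all the clues, so #678 ∉ pinned.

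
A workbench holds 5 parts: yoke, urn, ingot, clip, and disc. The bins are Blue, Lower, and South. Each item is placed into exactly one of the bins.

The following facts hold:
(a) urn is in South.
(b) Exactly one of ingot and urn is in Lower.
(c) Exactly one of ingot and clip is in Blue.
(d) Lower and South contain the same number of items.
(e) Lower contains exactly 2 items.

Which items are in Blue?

Blue = {clip}

From (a): urn ∈ South.
(b) (exactly one): ingot ∈ Lower.
(c) (exactly one): clip ∈ Blue.
Suppose yoke ∈ Blue: no assignment then satisfies all the clues, so yoke ∉ Blue.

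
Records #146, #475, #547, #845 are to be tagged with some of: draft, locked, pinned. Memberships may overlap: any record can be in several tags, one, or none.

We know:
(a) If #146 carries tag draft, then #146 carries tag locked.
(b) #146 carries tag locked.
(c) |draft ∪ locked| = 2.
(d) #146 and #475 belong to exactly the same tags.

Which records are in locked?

locked = {#146, #475}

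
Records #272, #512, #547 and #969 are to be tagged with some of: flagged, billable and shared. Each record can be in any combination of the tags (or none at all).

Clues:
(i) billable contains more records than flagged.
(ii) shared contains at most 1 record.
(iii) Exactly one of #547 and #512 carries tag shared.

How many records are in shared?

1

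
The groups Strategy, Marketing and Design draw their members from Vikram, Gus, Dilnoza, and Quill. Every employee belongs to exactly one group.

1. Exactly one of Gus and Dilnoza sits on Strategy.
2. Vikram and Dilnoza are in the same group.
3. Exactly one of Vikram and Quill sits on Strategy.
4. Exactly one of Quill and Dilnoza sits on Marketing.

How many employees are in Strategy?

2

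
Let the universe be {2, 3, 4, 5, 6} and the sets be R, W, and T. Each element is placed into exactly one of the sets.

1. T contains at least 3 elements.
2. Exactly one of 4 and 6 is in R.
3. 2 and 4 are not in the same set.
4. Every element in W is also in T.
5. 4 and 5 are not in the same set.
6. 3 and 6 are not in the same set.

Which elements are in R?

R = {3, 4}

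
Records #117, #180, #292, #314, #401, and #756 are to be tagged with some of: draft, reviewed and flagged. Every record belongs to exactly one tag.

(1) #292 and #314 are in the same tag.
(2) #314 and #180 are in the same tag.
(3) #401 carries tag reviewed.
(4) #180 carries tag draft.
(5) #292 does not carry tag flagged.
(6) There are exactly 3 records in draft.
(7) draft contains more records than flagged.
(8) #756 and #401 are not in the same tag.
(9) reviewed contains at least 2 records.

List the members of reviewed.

From (3): #401 ∈ reviewed.
From (4): #180 ∈ draft.
From (5): #292 ∉ flagged.
(1): #314 matches #292: #314 ∉ flagged.
(2): #314 matches #180: #314 ∈ draft.
(8): #756 ∉ reviewed.
(1): #292 matches #314: #292 ∈ draft.
(6): draft already has 3, so the rest are out.
(9): only 2 candidates remain for reviewed, so all are in.
Only one tag left: #756 ∈ flagged.

reviewed = {#117, #401}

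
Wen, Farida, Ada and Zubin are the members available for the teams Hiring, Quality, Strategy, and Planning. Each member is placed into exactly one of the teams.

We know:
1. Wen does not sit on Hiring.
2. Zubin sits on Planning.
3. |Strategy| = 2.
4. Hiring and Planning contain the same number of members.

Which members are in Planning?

Planning = {Zubin}

From (1): Wen ∉ Hiring.
From (2): Zubin ∈ Planning.
Suppose Wen ∈ Planning: no assignment then satisfies all the clues, so Wen ∉ Planning.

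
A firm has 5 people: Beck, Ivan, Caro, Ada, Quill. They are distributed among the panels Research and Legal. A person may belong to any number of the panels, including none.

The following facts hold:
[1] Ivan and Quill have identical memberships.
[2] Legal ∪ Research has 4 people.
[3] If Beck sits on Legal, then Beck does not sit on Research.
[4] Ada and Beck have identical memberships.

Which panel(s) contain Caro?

Caro: none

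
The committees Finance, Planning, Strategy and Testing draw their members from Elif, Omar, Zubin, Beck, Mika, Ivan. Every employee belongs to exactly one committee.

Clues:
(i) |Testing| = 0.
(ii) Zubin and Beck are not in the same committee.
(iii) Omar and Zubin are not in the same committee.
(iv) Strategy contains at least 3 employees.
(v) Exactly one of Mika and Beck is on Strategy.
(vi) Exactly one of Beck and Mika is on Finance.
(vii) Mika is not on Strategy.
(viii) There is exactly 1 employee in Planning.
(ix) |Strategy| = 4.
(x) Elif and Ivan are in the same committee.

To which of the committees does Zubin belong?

From (vii): Mika ∉ Strategy.
(i): Testing already has 0, so the rest are out.
(v) (exactly one): Beck ∈ Strategy.
(vi) (exactly one): Mika ∈ Finance.
(ii): Zubin ∉ Strategy.
(ix): only 4 candidates remain for Strategy, so all are in.
(viii): only 1 candidates remain for Planning, so all are in.

Zubin: Planning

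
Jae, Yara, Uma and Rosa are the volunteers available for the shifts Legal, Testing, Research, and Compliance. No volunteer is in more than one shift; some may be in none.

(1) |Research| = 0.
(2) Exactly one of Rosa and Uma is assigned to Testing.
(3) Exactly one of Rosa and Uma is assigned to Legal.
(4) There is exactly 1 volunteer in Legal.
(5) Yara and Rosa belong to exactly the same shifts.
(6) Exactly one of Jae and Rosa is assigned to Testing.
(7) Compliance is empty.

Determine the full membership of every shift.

(1): Research already has 0, so the rest are out.
(7): Compliance already has 0, so the rest are out.
Suppose Jae ∈ Legal: no assignment then satisfies all the clues, so Jae ∉ Legal.

Legal = {Uma}; Testing = {Rosa, Yara}; Research = {}; Compliance = {}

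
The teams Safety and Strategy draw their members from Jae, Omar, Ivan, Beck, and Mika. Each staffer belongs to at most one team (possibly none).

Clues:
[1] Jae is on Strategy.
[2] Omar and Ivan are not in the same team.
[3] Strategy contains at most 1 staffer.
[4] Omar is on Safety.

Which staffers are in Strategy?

Strategy = {Jae}

From (1): Jae ∈ Strategy.
From (4): Omar ∈ Safety.
(2): Ivan ∉ Safety.
(3): Strategy already has 1, so the rest are out.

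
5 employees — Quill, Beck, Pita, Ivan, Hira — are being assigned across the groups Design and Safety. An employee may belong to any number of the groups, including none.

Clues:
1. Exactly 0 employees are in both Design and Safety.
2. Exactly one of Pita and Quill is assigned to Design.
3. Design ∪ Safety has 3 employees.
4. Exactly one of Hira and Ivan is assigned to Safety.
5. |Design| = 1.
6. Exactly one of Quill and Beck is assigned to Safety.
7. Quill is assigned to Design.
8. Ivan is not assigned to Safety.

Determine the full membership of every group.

Design = {Quill}; Safety = {Beck, Hira}

From (7): Quill ∈ Design.
From (8): Ivan ∉ Safety.
(2) (exactly one): Pita ∉ Design.
(4) (exactly one): Hira ∈ Safety.
(5): Design already has 1, so the rest are out.
Suppose Quill ∈ Safety: no assignment then satisfies all the clues, so Quill ∉ Safety.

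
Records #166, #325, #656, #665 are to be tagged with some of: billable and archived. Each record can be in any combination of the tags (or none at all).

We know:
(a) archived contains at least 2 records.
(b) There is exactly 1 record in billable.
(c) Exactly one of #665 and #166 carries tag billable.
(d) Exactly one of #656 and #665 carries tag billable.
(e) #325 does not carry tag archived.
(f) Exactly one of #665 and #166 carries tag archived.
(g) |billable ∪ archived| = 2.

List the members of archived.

archived = {#656, #665}

From (e): #325 ∉ archived.
Suppose #166 ∈ archived: no assignment then satisfies all the clues, so #166 ∉ archived.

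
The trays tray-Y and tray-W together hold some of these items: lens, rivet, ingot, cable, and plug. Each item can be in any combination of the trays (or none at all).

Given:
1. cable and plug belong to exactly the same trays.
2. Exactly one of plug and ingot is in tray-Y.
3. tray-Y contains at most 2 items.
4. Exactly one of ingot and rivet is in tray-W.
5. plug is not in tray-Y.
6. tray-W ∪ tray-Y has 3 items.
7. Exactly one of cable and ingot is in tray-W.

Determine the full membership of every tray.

tray-Y = {ingot, rivet}; tray-W = {ingot, lens}

From (5): plug ∉ tray-Y.
(1): cable matches plug: cable ∉ tray-Y.
(2) (exactly one): ingot ∈ tray-Y.
Suppose lens ∈ tray-Y: no assignment then satisfies all the clues, so lens ∉ tray-Y.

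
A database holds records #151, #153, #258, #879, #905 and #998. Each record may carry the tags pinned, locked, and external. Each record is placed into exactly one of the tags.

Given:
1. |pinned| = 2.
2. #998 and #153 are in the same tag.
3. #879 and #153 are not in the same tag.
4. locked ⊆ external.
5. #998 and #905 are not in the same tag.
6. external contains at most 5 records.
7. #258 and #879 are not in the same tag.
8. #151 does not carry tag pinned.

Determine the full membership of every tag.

pinned = {#879, #905}; locked = {}; external = {#151, #153, #258, #998}

From (8): #151 ∉ pinned.
Suppose #151 ∈ locked: no assignment then satisfies all the clues, so #151 ∉ locked.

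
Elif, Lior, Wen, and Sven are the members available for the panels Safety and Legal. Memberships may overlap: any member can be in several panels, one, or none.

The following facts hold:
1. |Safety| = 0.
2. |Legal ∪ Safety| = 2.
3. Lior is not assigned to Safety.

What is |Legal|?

From (3): Lior ∉ Safety.
(1): Safety already has 0, so the rest are out.

2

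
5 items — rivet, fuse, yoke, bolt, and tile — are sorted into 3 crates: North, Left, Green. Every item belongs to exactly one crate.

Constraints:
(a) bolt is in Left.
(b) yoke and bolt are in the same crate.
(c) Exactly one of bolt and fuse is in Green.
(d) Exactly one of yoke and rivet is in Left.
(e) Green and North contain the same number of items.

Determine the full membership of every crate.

North = {rivet}; Left = {bolt, tile, yoke}; Green = {fuse}

From (a): bolt ∈ Left.
(b): yoke matches bolt: yoke ∉ North.
(b): yoke matches bolt: yoke ∈ Left.
(c) (exactly one): fuse ∈ Green.
(d) (exactly one): rivet ∉ Left.
Suppose rivet ∉ North: no assignment then satisfies all the clues, so rivet ∈ North.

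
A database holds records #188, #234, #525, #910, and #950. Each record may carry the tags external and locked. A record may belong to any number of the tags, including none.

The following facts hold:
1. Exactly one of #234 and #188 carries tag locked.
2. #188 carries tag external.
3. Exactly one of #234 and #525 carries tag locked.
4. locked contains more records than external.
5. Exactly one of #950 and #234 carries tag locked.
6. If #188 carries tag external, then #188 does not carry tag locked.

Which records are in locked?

From (2): #188 ∈ external.
(6): #188 ∉ locked.
(1) (exactly one): #234 ∈ locked.
(3) (exactly one): #525 ∉ locked.
(5) (exactly one): #950 ∉ locked.
Suppose #910 ∉ locked: no assignment then satisfies all the clues, so #910 ∈ locked.

locked = {#234, #910}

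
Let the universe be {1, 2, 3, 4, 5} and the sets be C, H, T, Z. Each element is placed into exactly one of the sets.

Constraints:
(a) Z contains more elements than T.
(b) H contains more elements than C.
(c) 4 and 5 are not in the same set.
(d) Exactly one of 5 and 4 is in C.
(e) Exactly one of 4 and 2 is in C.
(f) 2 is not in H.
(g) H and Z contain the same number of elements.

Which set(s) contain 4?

4: C

From (f): 2 ∉ H.
Suppose 4 ∉ C: no assignment then satisfies all the clues, so 4 ∈ C.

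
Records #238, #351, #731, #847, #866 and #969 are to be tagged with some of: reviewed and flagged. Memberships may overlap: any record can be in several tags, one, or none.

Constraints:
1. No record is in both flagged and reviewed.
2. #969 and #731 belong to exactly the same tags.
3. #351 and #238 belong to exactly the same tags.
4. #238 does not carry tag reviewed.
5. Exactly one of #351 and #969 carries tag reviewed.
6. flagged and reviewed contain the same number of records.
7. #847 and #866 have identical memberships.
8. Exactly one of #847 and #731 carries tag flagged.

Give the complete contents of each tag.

reviewed = {#731, #969}; flagged = {#847, #866}

From (4): #238 ∉ reviewed.
(3): #351 matches #238: #351 ∉ reviewed.
(5) (exactly one): #969 ∈ reviewed.
(1) (disjoint): #969 ∉ flagged.
(2): #731 matches #969: #731 ∈ reviewed.
(2): #731 matches #969: #731 ∉ flagged.
(8) (exactly one): #847 ∈ flagged.
(1) (disjoint): #847 ∉ reviewed.
(7): #866 matches #847: #866 ∉ reviewed.
(7): #866 matches #847: #866 ∈ flagged.
Suppose #238 ∈ flagged: no assignment then satisfies all the clues, so #238 ∉ flagged.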